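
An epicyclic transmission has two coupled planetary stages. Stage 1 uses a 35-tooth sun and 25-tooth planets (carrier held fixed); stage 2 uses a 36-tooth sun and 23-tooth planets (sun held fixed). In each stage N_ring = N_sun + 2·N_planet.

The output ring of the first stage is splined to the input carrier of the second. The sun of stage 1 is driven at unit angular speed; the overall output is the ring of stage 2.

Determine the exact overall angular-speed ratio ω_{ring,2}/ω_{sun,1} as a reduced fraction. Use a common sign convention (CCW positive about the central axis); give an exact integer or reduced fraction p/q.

-413/697

Stage 1: N_ring = 35 + 2·25 = 85
Stage 1: 35(ω_s−ω_c) = −85(ω_r−ω_c),  ω_c=0, ω_s=1
Stage 1: ω_r = 0 − (35/85)(1−0) = -7/17
  ⇒ ω_r¹/ω_s¹ = -7/17
Stage 2: N_ring = 36 + 2·23 = 82
Stage 2: 36(ω_s−ω_c) = −82(ω_r−ω_c),  ω_s=0, ω_c=1
Stage 2: ω_r = 1 − (36/82)(0−1) = 59/41
  ⇒ ω_r²/ω_c² = 59/41
Coupling ω_c² = ω_r¹ ⇒ overall = -7/17 × 59/41 = -413/697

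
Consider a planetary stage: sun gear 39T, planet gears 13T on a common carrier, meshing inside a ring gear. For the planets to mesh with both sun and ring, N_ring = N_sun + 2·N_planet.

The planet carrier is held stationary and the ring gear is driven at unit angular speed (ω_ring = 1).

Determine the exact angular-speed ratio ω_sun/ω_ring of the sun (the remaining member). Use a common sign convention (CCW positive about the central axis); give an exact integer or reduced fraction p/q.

N_ring = 39 + 2·13 = 65
39(ω_s−ω_c) = −65(ω_r−ω_c),  ω_c=0, ω_r=1
ω_s = 0 − (65/39)(1−0) = -5/3
ω_s/ω_r = -5/3

-5/3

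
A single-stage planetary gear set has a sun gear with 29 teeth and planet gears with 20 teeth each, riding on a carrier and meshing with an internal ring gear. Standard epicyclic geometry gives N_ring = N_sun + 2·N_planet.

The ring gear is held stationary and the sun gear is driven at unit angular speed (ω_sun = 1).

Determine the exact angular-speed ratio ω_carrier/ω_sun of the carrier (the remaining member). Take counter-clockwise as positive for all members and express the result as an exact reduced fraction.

N_ring = 29 + 2·20 = 69
29(ω_s−ω_c) = −69(ω_r−ω_c),  ω_r=0, ω_s=1
29(1−ω_c) = −69(0−ω_c)  ⇒  98ω_c = 29  ⇒  ω_c = 29/98
ω_c/ω_s = 29/98

29/98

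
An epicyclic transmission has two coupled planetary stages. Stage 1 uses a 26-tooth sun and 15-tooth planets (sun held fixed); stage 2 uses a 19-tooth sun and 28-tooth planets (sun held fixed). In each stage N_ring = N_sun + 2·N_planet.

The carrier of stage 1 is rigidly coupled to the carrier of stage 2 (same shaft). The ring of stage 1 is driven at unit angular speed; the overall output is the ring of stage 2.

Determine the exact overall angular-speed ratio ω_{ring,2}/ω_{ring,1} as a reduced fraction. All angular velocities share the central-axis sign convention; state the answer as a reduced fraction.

Stage 1: N_ring = 26 + 2·15 = 56
Stage 1: 26(ω_s−ω_c) = −56(ω_r−ω_c),  ω_s=0, ω_r=1
Stage 1: 26(0−ω_c) = −56(1−ω_c)  ⇒  82ω_c = 56  ⇒  ω_c = 28/41
  ⇒ ω_c¹/ω_r¹ = 28/41
Stage 2: N_ring = 19 + 2·28 = 75
Stage 2: 19(ω_s−ω_c) = −75(ω_r−ω_c),  ω_s=0, ω_c=1
Stage 2: ω_r = 1 − (19/75)(0−1) = 94/75
  ⇒ ω_r²/ω_c² = 94/75
Coupling ω_c² = ω_c¹ ⇒ overall = 28/41 × 94/75 = 2632/3075

2632/3075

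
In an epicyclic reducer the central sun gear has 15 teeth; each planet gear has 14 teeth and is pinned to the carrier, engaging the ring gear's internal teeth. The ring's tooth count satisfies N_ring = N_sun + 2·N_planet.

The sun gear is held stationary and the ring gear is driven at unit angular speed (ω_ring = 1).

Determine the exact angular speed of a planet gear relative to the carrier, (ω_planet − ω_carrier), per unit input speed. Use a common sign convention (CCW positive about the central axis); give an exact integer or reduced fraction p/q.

N_ring = 15 + 2·14 = 43
15(ω_s−ω_c) = −43(ω_r−ω_c),  ω_s=0, ω_r=1
15(0−ω_c) = −43(1−ω_c)  ⇒  58ω_c = 43  ⇒  ω_c = 43/58
sun–planet: 15·(0−43/58) = −14·(ω_p−ω_c)  ⇒  ω_p−ω_c = −(15/14)·(-43/58) = 645/812

645/812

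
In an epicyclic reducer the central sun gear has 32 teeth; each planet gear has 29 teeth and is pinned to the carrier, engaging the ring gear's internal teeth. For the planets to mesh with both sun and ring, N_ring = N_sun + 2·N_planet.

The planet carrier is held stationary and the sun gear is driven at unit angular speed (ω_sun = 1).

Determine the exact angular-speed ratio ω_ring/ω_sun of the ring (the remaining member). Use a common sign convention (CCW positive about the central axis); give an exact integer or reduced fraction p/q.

N_ring = 32 + 2·29 = 90
32(ω_s−ω_c) = −90(ω_r−ω_c),  ω_c=0, ω_s=1
ω_r = 0 − (32/90)(1−0) = -16/45
ω_r/ω_s = -16/45

-16/45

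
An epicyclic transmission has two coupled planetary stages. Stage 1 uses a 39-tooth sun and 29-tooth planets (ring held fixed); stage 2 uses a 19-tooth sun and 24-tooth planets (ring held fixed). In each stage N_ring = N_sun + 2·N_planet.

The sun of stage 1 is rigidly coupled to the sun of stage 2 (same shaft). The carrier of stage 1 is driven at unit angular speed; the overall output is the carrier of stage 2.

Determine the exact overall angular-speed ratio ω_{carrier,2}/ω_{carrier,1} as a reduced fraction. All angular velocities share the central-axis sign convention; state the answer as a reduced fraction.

Stage 1: N_ring = 39 + 2·29 = 97
Stage 1: 39(ω_s−ω_c) = −97(ω_r−ω_c),  ω_r=0, ω_c=1
Stage 1: ω_s = 1 − (97/39)(0−1) = 136/39
  ⇒ ω_s¹/ω_c¹ = 136/39
Stage 2: N_ring = 19 + 2·24 = 67
Stage 2: 19(ω_s−ω_c) = −67(ω_r−ω_c),  ω_r=0, ω_s=1
Stage 2: 19(1−ω_c) = −67(0−ω_c)  ⇒  86ω_c = 19  ⇒  ω_c = 19/86
  ⇒ ω_c²/ω_s² = 19/86
Coupling ω_s² = ω_s¹ ⇒ overall = 136/39 × 19/86 = 1292/1677

1292/1677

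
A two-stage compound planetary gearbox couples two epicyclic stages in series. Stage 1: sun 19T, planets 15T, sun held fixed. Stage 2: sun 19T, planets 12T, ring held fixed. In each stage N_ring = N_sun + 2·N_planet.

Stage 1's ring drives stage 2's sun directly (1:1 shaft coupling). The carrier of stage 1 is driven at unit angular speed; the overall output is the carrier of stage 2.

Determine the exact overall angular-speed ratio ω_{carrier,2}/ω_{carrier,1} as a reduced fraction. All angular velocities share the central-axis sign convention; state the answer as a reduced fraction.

Stage 1: N_ring = 19 + 2·15 = 49
Stage 1: 19(ω_s−ω_c) = −49(ω_r−ω_c),  ω_s=0, ω_c=1
Stage 1: ω_r = 1 − (19/49)(0−1) = 68/49
  ⇒ ω_r¹/ω_c¹ = 68/49
Stage 2: N_ring = 19 + 2·12 = 43
Stage 2: 19(ω_s−ω_c) = −43(ω_r−ω_c),  ω_r=0, ω_s=1
Stage 2: 19(1−ω_c) = −43(0−ω_c)  ⇒  62ω_c = 19  ⇒  ω_c = 19/62
  ⇒ ω_c²/ω_s² = 19/62
Coupling ω_s² = ω_r¹ ⇒ overall = 68/49 × 19/62 = 646/1519

646/1519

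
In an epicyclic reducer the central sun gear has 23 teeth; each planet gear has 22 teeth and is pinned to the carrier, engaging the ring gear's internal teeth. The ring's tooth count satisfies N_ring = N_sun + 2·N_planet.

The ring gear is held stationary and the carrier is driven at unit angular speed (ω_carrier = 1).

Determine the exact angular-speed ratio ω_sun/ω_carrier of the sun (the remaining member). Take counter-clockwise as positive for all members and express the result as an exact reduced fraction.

N_ring = 23 + 2·22 = 67
23(ω_s−ω_c) = −67(ω_r−ω_c),  ω_r=0, ω_c=1
ω_s = 1 − (67/23)(0−1) = 90/23
ω_s/ω_c = 90/23

90/23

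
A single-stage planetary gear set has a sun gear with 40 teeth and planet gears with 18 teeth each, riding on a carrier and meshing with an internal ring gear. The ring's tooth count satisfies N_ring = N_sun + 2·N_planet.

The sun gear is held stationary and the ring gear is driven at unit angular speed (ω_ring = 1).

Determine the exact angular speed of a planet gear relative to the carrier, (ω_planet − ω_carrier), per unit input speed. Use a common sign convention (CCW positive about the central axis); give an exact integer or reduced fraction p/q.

N_ring = 40 + 2·18 = 76
40(ω_s−ω_c) = −76(ω_r−ω_c),  ω_s=0, ω_r=1
40(0−ω_c) = −76(1−ω_c)  ⇒  116ω_c = 76  ⇒  ω_c = 19/29
sun–planet: 40·(0−19/29) = −18·(ω_p−ω_c)  ⇒  ω_p−ω_c = −(40/18)·(-19/29) = 380/261

380/261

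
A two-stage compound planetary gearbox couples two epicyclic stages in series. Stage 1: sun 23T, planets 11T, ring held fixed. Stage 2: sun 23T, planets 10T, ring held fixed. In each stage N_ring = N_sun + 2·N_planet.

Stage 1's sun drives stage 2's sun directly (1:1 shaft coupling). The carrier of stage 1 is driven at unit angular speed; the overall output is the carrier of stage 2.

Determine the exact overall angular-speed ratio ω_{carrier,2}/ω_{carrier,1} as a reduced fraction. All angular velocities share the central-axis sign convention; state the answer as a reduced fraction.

34/33

Stage 1: N_ring = 23 + 2·11 = 45
Stage 1: 23(ω_s−ω_c) = −45(ω_r−ω_c),  ω_r=0, ω_c=1
Stage 1: ω_s = 1 − (45/23)(0−1) = 68/23
  ⇒ ω_s¹/ω_c¹ = 68/23
Stage 2: N_ring = 23 + 2·10 = 43
Stage 2: 23(ω_s−ω_c) = −43(ω_r−ω_c),  ω_r=0, ω_s=1
Stage 2: 23(1−ω_c) = −43(0−ω_c)  ⇒  66ω_c = 23  ⇒  ω_c = 23/66
  ⇒ ω_c²/ω_s² = 23/66
Coupling ω_s² = ω_s¹ ⇒ overall = 68/23 × 23/66 = 34/33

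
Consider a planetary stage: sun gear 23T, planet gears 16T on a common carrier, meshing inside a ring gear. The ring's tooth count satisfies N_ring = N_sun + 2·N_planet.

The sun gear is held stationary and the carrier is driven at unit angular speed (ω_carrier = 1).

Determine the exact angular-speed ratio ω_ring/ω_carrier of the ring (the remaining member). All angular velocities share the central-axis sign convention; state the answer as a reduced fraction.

78/55

N_ring = 23 + 2·16 = 55
23(ω_s−ω_c) = −55(ω_r−ω_c),  ω_s=0, ω_c=1
ω_r = 1 − (23/55)(0−1) = 78/55
ω_r/ω_c = 78/55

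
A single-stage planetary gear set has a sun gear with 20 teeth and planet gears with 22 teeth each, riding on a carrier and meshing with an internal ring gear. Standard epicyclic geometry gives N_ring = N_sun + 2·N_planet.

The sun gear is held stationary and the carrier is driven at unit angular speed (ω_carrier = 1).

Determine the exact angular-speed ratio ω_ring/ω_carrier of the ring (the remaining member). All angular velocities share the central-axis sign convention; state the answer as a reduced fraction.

N_ring = 20 + 2·22 = 64
20(ω_s−ω_c) = −64(ω_r−ω_c),  ω_s=0, ω_c=1
ω_r = 1 − (20/64)(0−1) = 21/16
ω_r/ω_c = 21/16

21/16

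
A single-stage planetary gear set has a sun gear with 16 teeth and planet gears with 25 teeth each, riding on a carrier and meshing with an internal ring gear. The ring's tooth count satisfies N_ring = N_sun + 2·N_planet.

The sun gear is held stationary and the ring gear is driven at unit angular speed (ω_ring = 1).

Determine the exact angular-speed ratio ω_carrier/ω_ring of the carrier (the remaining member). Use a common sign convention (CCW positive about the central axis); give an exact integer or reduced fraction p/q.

N_ring = 16 + 2·25 = 66
16(ω_s−ω_c) = −66(ω_r−ω_c),  ω_s=0, ω_r=1
16(0−ω_c) = −66(1−ω_c)  ⇒  82ω_c = 66  ⇒  ω_c = 33/41
ω_c/ω_r = 33/41

33/41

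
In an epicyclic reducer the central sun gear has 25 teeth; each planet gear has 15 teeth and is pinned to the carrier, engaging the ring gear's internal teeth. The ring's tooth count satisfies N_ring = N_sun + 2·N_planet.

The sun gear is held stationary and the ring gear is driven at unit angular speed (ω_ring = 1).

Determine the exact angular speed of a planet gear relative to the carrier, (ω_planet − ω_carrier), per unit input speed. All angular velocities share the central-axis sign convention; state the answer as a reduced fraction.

55/48

N_ring = 25 + 2·15 = 55
25(ω_s−ω_c) = −55(ω_r−ω_c),  ω_s=0, ω_r=1
25(0−ω_c) = −55(1−ω_c)  ⇒  80ω_c = 55  ⇒  ω_c = 11/16
sun–planet: 25·(0−11/16) = −15·(ω_p−ω_c)  ⇒  ω_p−ω_c = −(25/15)·(-11/16) = 55/48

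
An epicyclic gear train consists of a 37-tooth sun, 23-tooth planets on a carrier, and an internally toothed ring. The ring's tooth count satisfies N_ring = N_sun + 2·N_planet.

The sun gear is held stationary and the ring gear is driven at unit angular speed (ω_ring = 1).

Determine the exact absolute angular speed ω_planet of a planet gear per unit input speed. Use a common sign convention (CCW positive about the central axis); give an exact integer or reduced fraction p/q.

83/46

N_ring = 37 + 2·23 = 83
37(ω_s−ω_c) = −83(ω_r−ω_c),  ω_s=0, ω_r=1
37(0−ω_c) = −83(1−ω_c)  ⇒  120ω_c = 83  ⇒  ω_c = 83/120
sun–planet: 37·(0−83/120) = −23·(ω_p−ω_c)  ⇒  ω_p−ω_c = −(37/23)·(-83/120) = 3071/2760
ω_p = 83/120 + 3071/2760 = 83/46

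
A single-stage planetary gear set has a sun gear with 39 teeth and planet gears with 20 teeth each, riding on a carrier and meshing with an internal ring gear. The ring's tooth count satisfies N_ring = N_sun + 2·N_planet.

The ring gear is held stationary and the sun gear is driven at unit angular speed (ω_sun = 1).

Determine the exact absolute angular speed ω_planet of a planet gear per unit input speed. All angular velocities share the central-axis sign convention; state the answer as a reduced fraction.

N_ring = 39 + 2·20 = 79
39(ω_s−ω_c) = −79(ω_r−ω_c),  ω_r=0, ω_s=1
39(1−ω_c) = −79(0−ω_c)  ⇒  118ω_c = 39  ⇒  ω_c = 39/118
sun–planet: 39·(1−39/118) = −20·(ω_p−ω_c)  ⇒  ω_p−ω_c = −(39/20)·(79/118) = -3081/2360
ω_p = 39/118 − 3081/2360 = -39/40

-39/40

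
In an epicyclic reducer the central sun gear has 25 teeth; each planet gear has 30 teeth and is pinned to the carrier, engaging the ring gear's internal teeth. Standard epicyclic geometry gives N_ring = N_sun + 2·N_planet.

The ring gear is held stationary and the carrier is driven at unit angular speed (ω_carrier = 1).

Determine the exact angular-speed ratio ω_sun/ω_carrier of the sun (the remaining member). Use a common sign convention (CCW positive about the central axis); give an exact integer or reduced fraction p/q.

22/5

N_ring = 25 + 2·30 = 85
25(ω_s−ω_c) = −85(ω_r−ω_c),  ω_r=0, ω_c=1
ω_s = 1 − (85/25)(0−1) = 22/5
ω_s/ω_c = 22/5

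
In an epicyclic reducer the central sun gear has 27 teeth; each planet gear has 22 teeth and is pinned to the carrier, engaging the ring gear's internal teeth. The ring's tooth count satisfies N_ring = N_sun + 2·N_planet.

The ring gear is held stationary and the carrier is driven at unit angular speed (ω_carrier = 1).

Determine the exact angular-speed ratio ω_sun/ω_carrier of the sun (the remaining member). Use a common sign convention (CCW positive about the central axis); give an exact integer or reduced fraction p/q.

N_ring = 27 + 2·22 = 71
27(ω_s−ω_c) = −71(ω_r−ω_c),  ω_r=0, ω_c=1
ω_s = 1 − (71/27)(0−1) = 98/27
ω_s/ω_c = 98/27

98/27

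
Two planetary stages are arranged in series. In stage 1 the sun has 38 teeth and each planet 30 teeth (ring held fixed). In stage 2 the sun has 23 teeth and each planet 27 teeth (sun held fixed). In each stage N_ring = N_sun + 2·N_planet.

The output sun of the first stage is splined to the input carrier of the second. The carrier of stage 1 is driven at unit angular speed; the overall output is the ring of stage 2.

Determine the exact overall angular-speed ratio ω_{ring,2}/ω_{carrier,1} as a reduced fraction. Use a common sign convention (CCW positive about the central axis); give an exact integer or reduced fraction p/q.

6800/1463

Stage 1: N_ring = 38 + 2·30 = 98
Stage 1: 38(ω_s−ω_c) = −98(ω_r−ω_c),  ω_r=0, ω_c=1
Stage 1: ω_s = 1 − (98/38)(0−1) = 68/19
  ⇒ ω_s¹/ω_c¹ = 68/19
Stage 2: N_ring = 23 + 2·27 = 77
Stage 2: 23(ω_s−ω_c) = −77(ω_r−ω_c),  ω_s=0, ω_c=1
Stage 2: ω_r = 1 − (23/77)(0−1) = 100/77
  ⇒ ω_r²/ω_c² = 100/77
Coupling ω_c² = ω_s¹ ⇒ overall = 68/19 × 100/77 = 6800/1463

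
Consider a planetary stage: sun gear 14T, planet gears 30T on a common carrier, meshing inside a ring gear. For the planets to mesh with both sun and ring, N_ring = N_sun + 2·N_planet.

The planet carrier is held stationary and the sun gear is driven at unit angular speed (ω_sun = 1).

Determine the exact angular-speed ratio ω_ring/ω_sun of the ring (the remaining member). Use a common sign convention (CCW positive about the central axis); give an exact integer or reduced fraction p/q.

N_ring = 14 + 2·30 = 74
14(ω_s−ω_c) = −74(ω_r−ω_c),  ω_c=0, ω_s=1
ω_r = 0 − (14/74)(1−0) = -7/37
ω_r/ω_s = -7/37

-7/37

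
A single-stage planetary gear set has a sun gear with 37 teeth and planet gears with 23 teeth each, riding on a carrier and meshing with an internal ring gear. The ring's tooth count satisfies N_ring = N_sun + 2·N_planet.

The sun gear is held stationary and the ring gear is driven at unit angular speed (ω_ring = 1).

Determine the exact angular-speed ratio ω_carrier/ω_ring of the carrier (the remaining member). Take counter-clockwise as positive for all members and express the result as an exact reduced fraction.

N_ring = 37 + 2·23 = 83
37(ω_s−ω_c) = −83(ω_r−ω_c),  ω_s=0, ω_r=1
37(0−ω_c) = −83(1−ω_c)  ⇒  120ω_c = 83  ⇒  ω_c = 83/120
ω_c/ω_r = 83/120

83/120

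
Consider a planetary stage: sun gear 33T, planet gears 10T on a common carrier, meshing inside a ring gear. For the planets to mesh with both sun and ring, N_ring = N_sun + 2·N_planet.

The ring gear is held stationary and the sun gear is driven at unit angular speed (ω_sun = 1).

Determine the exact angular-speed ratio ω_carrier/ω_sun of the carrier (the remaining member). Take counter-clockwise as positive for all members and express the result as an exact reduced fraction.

33/86

N_ring = 33 + 2·10 = 53
33(ω_s−ω_c) = −53(ω_r−ω_c),  ω_r=0, ω_s=1
33(1−ω_c) = −53(0−ω_c)  ⇒  86ω_c = 33  ⇒  ω_c = 33/86
ω_c/ω_s = 33/86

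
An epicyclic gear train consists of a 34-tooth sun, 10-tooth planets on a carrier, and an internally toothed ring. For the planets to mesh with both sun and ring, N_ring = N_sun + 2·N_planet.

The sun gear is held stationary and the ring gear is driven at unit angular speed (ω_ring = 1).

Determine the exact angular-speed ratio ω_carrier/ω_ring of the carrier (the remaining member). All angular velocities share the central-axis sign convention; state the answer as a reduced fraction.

27/44

N_ring = 34 + 2·10 = 54
34(ω_s−ω_c) = −54(ω_r−ω_c),  ω_s=0, ω_r=1
34(0−ω_c) = −54(1−ω_c)  ⇒  88ω_c = 54  ⇒  ω_c = 27/44
ω_c/ω_r = 27/44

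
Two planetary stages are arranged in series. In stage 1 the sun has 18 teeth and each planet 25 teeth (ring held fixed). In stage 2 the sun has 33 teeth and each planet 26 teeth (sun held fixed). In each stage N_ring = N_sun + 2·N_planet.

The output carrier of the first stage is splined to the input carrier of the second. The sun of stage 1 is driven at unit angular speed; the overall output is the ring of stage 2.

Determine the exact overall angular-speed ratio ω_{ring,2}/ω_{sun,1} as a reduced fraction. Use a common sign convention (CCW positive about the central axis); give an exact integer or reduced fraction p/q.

Stage 1: N_ring = 18 + 2·25 = 68
Stage 1: 18(ω_s−ω_c) = −68(ω_r−ω_c),  ω_r=0, ω_s=1
Stage 1: 18(1−ω_c) = −68(0−ω_c)  ⇒  86ω_c = 18  ⇒  ω_c = 9/43
  ⇒ ω_c¹/ω_s¹ = 9/43
Stage 2: N_ring = 33 + 2·26 = 85
Stage 2: 33(ω_s−ω_c) = −85(ω_r−ω_c),  ω_s=0, ω_c=1
Stage 2: ω_r = 1 − (33/85)(0−1) = 118/85
  ⇒ ω_r²/ω_c² = 118/85
Coupling ω_c² = ω_c¹ ⇒ overall = 9/43 × 118/85 = 1062/3655

1062/3655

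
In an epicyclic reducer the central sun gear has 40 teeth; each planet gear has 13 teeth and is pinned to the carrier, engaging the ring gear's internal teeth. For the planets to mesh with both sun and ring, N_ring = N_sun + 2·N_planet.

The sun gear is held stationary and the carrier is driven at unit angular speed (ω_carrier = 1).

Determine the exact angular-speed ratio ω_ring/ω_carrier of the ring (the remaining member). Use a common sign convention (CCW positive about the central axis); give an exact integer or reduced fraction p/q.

53/33

N_ring = 40 + 2·13 = 66
40(ω_s−ω_c) = −66(ω_r−ω_c),  ω_s=0, ω_c=1
ω_r = 1 − (40/66)(0−1) = 53/33
ω_r/ω_c = 53/33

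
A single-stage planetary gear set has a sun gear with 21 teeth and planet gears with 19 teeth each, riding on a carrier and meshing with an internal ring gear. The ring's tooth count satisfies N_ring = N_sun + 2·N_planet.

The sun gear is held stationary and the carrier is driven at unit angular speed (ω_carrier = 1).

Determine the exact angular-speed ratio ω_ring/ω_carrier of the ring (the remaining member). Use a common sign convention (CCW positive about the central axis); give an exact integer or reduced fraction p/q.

80/59

N_ring = 21 + 2·19 = 59
21(ω_s−ω_c) = −59(ω_r−ω_c),  ω_s=0, ω_c=1
ω_r = 1 − (21/59)(0−1) = 80/59
ω_r/ω_c = 80/59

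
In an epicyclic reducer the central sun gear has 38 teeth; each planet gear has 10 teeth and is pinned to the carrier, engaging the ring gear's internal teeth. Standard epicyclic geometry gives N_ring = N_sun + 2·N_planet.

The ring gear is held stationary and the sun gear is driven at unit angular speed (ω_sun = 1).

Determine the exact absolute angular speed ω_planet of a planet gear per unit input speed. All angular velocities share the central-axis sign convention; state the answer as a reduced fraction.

N_ring = 38 + 2·10 = 58
38(ω_s−ω_c) = −58(ω_r−ω_c),  ω_r=0, ω_s=1
38(1−ω_c) = −58(0−ω_c)  ⇒  96ω_c = 38  ⇒  ω_c = 19/48
sun–planet: 38·(1−19/48) = −10·(ω_p−ω_c)  ⇒  ω_p−ω_c = −(38/10)·(29/48) = -551/240
ω_p = 19/48 − 551/240 = -19/10

-19/10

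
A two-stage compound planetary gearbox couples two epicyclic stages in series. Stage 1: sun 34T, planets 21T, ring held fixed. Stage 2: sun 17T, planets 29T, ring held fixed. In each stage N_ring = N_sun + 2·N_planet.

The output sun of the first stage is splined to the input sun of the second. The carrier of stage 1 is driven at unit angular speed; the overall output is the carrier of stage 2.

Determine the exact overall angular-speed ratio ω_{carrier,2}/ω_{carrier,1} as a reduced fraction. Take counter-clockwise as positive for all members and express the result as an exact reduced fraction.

Stage 1: N_ring = 34 + 2·21 = 76
Stage 1: 34(ω_s−ω_c) = −76(ω_r−ω_c),  ω_r=0, ω_c=1
Stage 1: ω_s = 1 − (76/34)(0−1) = 55/17
  ⇒ ω_s¹/ω_c¹ = 55/17
Stage 2: N_ring = 17 + 2·29 = 75
Stage 2: 17(ω_s−ω_c) = −75(ω_r−ω_c),  ω_r=0, ω_s=1
Stage 2: 17(1−ω_c) = −75(0−ω_c)  ⇒  92ω_c = 17  ⇒  ω_c = 17/92
  ⇒ ω_c²/ω_s² = 17/92
Coupling ω_s² = ω_s¹ ⇒ overall = 55/17 × 17/92 = 55/92

55/92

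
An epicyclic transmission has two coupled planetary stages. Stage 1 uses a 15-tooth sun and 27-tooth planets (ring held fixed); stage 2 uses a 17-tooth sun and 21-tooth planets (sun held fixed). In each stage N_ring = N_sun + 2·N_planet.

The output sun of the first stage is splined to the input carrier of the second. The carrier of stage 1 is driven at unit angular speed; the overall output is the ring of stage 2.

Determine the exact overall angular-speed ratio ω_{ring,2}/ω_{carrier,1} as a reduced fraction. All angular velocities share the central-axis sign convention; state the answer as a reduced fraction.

2128/295

Stage 1: N_ring = 15 + 2·27 = 69
Stage 1: 15(ω_s−ω_c) = −69(ω_r−ω_c),  ω_r=0, ω_c=1
Stage 1: ω_s = 1 − (69/15)(0−1) = 28/5
  ⇒ ω_s¹/ω_c¹ = 28/5
Stage 2: N_ring = 17 + 2·21 = 59
Stage 2: 17(ω_s−ω_c) = −59(ω_r−ω_c),  ω_s=0, ω_c=1
Stage 2: ω_r = 1 − (17/59)(0−1) = 76/59
  ⇒ ω_r²/ω_c² = 76/59
Coupling ω_c² = ω_s¹ ⇒ overall = 28/5 × 76/59 = 2128/295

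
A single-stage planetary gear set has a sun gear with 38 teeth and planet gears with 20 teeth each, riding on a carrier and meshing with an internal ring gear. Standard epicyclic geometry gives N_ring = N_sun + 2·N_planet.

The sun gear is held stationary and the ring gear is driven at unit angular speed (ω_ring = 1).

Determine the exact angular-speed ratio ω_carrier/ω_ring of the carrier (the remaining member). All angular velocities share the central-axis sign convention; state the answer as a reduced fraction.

39/58

N_ring = 38 + 2·20 = 78
38(ω_s−ω_c) = −78(ω_r−ω_c),  ω_s=0, ω_r=1
38(0−ω_c) = −78(1−ω_c)  ⇒  116ω_c = 78  ⇒  ω_c = 39/58
ω_c/ω_r = 39/58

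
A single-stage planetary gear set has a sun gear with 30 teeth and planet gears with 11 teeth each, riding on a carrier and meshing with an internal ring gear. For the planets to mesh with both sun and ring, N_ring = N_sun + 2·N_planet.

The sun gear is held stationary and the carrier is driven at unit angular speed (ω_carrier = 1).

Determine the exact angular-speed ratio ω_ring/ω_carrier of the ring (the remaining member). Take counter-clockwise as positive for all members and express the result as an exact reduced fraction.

41/26

N_ring = 30 + 2·11 = 52
30(ω_s−ω_c) = −52(ω_r−ω_c),  ω_s=0, ω_c=1
ω_r = 1 − (30/52)(0−1) = 41/26
ω_r/ω_c = 41/26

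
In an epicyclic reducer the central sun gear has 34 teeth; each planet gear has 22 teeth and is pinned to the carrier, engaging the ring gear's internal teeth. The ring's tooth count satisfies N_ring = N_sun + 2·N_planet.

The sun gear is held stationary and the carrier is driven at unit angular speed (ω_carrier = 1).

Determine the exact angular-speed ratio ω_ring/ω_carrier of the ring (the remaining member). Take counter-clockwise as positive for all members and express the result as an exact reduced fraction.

N_ring = 34 + 2·22 = 78
34(ω_s−ω_c) = −78(ω_r−ω_c),  ω_s=0, ω_c=1
ω_r = 1 − (34/78)(0−1) = 56/39
ω_r/ω_c = 56/39

56/39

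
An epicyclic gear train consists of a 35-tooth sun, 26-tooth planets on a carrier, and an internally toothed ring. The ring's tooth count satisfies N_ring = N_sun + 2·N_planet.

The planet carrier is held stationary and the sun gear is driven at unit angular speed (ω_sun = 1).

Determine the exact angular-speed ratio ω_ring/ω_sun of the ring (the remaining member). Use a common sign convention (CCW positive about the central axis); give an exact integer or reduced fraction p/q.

N_ring = 35 + 2·26 = 87
35(ω_s−ω_c) = −87(ω_r−ω_c),  ω_c=0, ω_s=1
ω_r = 0 − (35/87)(1−0) = -35/87
ω_r/ω_s = -35/87

-35/87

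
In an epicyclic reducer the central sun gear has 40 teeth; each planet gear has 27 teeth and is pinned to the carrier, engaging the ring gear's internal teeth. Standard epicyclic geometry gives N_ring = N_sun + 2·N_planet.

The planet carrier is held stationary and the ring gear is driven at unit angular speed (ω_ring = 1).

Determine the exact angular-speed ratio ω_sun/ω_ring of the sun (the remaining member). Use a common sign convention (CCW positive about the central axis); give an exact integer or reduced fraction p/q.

-47/20

N_ring = 40 + 2·27 = 94
40(ω_s−ω_c) = −94(ω_r−ω_c),  ω_c=0, ω_r=1
ω_s = 0 − (94/40)(1−0) = -47/20
ω_s/ω_r = -47/20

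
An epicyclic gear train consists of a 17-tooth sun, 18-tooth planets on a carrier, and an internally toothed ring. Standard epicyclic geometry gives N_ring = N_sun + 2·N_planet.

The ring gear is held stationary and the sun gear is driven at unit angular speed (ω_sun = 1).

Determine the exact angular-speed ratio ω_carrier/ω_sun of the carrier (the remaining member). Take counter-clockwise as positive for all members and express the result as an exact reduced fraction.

17/70

N_ring = 17 + 2·18 = 53
17(ω_s−ω_c) = −53(ω_r−ω_c),  ω_r=0, ω_s=1
17(1−ω_c) = −53(0−ω_c)  ⇒  70ω_c = 17  ⇒  ω_c = 17/70
ω_c/ω_s = 17/70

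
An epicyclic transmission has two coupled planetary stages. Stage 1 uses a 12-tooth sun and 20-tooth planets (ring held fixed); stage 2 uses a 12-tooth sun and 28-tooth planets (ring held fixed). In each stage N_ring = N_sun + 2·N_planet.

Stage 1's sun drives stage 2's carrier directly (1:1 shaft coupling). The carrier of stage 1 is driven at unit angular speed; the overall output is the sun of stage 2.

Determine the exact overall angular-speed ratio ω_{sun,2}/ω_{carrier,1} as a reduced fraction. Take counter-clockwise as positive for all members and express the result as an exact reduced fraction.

320/9

Stage 1: N_ring = 12 + 2·20 = 52
Stage 1: 12(ω_s−ω_c) = −52(ω_r−ω_c),  ω_r=0, ω_c=1
Stage 1: ω_s = 1 − (52/12)(0−1) = 16/3
  ⇒ ω_s¹/ω_c¹ = 16/3
Stage 2: N_ring = 12 + 2·28 = 68
Stage 2: 12(ω_s−ω_c) = −68(ω_r−ω_c),  ω_r=0, ω_c=1
Stage 2: ω_s = 1 − (68/12)(0−1) = 20/3
  ⇒ ω_s²/ω_c² = 20/3
Coupling ω_c² = ω_s¹ ⇒ overall = 16/3 × 20/3 = 320/9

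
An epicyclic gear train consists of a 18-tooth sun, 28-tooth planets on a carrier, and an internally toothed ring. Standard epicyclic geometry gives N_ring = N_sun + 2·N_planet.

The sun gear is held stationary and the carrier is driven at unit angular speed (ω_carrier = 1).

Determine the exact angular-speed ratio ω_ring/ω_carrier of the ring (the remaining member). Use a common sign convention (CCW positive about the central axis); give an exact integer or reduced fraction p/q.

N_ring = 18 + 2·28 = 74
18(ω_s−ω_c) = −74(ω_r−ω_c),  ω_s=0, ω_c=1
ω_r = 1 − (18/74)(0−1) = 46/37
ω_r/ω_c = 46/37

46/37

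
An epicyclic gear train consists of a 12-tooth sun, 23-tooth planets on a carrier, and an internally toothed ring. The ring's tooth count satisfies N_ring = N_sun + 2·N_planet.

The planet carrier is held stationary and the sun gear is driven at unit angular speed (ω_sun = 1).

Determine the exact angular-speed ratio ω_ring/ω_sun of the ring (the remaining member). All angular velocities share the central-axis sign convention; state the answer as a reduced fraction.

-6/29

N_ring = 12 + 2·23 = 58
12(ω_s−ω_c) = −58(ω_r−ω_c),  ω_c=0, ω_s=1
ω_r = 0 − (12/58)(1−0) = -6/29
ω_r/ω_s = -6/29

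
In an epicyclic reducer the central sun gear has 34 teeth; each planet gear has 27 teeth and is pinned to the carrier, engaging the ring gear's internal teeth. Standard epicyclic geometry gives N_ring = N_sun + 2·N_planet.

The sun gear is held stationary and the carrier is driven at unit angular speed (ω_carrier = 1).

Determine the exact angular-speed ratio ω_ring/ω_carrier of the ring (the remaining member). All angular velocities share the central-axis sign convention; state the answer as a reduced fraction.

61/44

N_ring = 34 + 2·27 = 88
34(ω_s−ω_c) = −88(ω_r−ω_c),  ω_s=0, ω_c=1
ω_r = 1 − (34/88)(0−1) = 61/44
ω_r/ω_c = 61/44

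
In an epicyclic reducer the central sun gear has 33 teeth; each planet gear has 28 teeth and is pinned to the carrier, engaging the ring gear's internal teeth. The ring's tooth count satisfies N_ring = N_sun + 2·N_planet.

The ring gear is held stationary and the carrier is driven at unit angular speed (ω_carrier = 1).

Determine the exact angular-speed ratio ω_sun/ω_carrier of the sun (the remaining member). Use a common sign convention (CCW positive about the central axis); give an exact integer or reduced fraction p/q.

N_ring = 33 + 2·28 = 89
33(ω_s−ω_c) = −89(ω_r−ω_c),  ω_r=0, ω_c=1
ω_s = 1 − (89/33)(0−1) = 122/33
ω_s/ω_c = 122/33

122/33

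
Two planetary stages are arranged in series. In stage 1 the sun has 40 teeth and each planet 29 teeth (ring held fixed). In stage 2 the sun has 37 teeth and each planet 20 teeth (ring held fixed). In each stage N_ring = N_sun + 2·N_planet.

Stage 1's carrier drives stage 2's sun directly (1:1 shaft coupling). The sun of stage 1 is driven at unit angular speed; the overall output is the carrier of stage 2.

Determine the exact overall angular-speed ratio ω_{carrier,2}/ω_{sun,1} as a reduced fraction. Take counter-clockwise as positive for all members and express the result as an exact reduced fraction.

Stage 1: N_ring = 40 + 2·29 = 98
Stage 1: 40(ω_s−ω_c) = −98(ω_r−ω_c),  ω_r=0, ω_s=1
Stage 1: 40(1−ω_c) = −98(0−ω_c)  ⇒  138ω_c = 40  ⇒  ω_c = 20/69
  ⇒ ω_c¹/ω_s¹ = 20/69
Stage 2: N_ring = 37 + 2·20 = 77
Stage 2: 37(ω_s−ω_c) = −77(ω_r−ω_c),  ω_r=0, ω_s=1
Stage 2: 37(1−ω_c) = −77(0−ω_c)  ⇒  114ω_c = 37  ⇒  ω_c = 37/114
  ⇒ ω_c²/ω_s² = 37/114
Coupling ω_s² = ω_c¹ ⇒ overall = 20/69 × 37/114 = 370/3933

370/3933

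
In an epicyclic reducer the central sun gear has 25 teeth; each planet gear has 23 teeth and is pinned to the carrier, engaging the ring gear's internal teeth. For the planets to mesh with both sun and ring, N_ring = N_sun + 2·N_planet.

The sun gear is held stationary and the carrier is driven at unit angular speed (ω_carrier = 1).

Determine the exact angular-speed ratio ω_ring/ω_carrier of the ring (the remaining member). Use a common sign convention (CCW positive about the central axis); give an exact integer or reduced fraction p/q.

96/71

N_ring = 25 + 2·23 = 71
25(ω_s−ω_c) = −71(ω_r−ω_c),  ω_s=0, ω_c=1
ω_r = 1 − (25/71)(0−1) = 96/71
ω_r/ω_c = 96/71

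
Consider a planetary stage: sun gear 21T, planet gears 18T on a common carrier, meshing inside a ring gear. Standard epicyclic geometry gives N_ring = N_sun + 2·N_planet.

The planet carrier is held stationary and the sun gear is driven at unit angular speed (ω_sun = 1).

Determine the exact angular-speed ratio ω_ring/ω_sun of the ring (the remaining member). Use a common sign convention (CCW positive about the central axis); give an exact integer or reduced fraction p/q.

-7/19

N_ring = 21 + 2·18 = 57
21(ω_s−ω_c) = −57(ω_r−ω_c),  ω_c=0, ω_s=1
ω_r = 0 − (21/57)(1−0) = -7/19
ω_r/ω_s = -7/19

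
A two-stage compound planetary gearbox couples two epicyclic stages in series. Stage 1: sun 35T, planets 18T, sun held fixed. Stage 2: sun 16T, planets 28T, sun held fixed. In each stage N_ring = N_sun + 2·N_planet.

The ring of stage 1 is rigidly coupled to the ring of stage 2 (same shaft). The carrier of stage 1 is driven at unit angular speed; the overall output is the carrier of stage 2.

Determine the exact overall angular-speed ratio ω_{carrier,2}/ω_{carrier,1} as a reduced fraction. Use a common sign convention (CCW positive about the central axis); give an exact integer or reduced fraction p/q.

Stage 1: N_ring = 35 + 2·18 = 71
Stage 1: 35(ω_s−ω_c) = −71(ω_r−ω_c),  ω_s=0, ω_c=1
Stage 1: ω_r = 1 − (35/71)(0−1) = 106/71
  ⇒ ω_r¹/ω_c¹ = 106/71
Stage 2: N_ring = 16 + 2·28 = 72
Stage 2: 16(ω_s−ω_c) = −72(ω_r−ω_c),  ω_s=0, ω_r=1
Stage 2: 16(0−ω_c) = −72(1−ω_c)  ⇒  88ω_c = 72  ⇒  ω_c = 9/11
  ⇒ ω_c²/ω_r² = 9/11
Coupling ω_r² = ω_r¹ ⇒ overall = 106/71 × 9/11 = 954/781

954/781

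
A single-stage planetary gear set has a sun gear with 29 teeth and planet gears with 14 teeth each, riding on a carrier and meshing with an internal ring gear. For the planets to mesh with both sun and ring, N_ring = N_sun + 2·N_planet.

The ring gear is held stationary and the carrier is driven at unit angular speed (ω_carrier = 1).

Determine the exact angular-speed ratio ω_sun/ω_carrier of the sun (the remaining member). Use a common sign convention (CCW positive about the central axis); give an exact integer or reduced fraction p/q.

86/29

N_ring = 29 + 2·14 = 57
29(ω_s−ω_c) = −57(ω_r−ω_c),  ω_r=0, ω_c=1
ω_s = 1 − (57/29)(0−1) = 86/29
ω_s/ω_c = 86/29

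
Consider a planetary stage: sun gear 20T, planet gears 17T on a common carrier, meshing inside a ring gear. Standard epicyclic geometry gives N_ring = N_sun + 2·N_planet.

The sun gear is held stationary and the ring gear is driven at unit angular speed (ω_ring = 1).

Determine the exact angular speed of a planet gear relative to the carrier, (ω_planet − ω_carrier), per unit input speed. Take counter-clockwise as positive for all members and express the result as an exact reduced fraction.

N_ring = 20 + 2·17 = 54
20(ω_s−ω_c) = −54(ω_r−ω_c),  ω_s=0, ω_r=1
20(0−ω_c) = −54(1−ω_c)  ⇒  74ω_c = 54  ⇒  ω_c = 27/37
sun–planet: 20·(0−27/37) = −17·(ω_p−ω_c)  ⇒  ω_p−ω_c = −(20/17)·(-27/37) = 540/629

540/629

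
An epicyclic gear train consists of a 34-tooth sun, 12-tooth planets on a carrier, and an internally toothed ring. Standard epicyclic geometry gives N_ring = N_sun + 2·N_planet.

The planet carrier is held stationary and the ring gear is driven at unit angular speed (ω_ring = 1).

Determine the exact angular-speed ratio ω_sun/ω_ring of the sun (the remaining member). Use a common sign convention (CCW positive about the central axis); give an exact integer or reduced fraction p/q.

-29/17

N_ring = 34 + 2·12 = 58
34(ω_s−ω_c) = −58(ω_r−ω_c),  ω_c=0, ω_r=1
ω_s = 0 − (58/34)(1−0) = -29/17
ω_s/ω_r = -29/17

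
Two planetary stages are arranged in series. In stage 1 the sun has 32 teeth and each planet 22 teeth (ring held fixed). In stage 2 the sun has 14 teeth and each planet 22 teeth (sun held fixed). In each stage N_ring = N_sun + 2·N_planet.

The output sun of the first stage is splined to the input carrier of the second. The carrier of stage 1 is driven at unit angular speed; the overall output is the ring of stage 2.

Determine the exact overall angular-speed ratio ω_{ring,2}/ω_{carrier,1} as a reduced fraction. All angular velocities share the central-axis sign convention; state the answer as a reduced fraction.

Stage 1: N_ring = 32 + 2·22 = 76
Stage 1: 32(ω_s−ω_c) = −76(ω_r−ω_c),  ω_r=0, ω_c=1
Stage 1: ω_s = 1 − (76/32)(0−1) = 27/8
  ⇒ ω_s¹/ω_c¹ = 27/8
Stage 2: N_ring = 14 + 2·22 = 58
Stage 2: 14(ω_s−ω_c) = −58(ω_r−ω_c),  ω_s=0, ω_c=1
Stage 2: ω_r = 1 − (14/58)(0−1) = 36/29
  ⇒ ω_r²/ω_c² = 36/29
Coupling ω_c² = ω_s¹ ⇒ overall = 27/8 × 36/29 = 243/58

243/58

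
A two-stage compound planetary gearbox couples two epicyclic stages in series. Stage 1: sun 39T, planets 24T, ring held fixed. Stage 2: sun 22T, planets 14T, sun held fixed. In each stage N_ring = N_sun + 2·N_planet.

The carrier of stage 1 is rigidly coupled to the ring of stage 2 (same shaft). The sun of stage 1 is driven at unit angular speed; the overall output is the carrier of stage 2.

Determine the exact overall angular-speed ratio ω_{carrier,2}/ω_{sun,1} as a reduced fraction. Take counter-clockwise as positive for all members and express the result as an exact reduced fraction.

Stage 1: N_ring = 39 + 2·24 = 87
Stage 1: 39(ω_s−ω_c) = −87(ω_r−ω_c),  ω_r=0, ω_s=1
Stage 1: 39(1−ω_c) = −87(0−ω_c)  ⇒  126ω_c = 39  ⇒  ω_c = 13/42
  ⇒ ω_c¹/ω_s¹ = 13/42
Stage 2: N_ring = 22 + 2·14 = 50
Stage 2: 22(ω_s−ω_c) = −50(ω_r−ω_c),  ω_s=0, ω_r=1
Stage 2: 22(0−ω_c) = −50(1−ω_c)  ⇒  72ω_c = 50  ⇒  ω_c = 25/36
  ⇒ ω_c²/ω_r² = 25/36
Coupling ω_r² = ω_c¹ ⇒ overall = 13/42 × 25/36 = 325/1512

325/1512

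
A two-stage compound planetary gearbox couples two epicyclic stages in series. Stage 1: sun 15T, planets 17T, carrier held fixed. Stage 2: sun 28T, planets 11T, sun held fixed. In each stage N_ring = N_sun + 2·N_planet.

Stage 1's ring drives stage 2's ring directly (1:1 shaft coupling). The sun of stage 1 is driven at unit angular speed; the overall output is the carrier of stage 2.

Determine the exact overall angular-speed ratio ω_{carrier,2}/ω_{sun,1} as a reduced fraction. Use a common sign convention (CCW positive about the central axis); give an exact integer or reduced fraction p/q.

-125/637

Stage 1: N_ring = 15 + 2·17 = 49
Stage 1: 15(ω_s−ω_c) = −49(ω_r−ω_c),  ω_c=0, ω_s=1
Stage 1: ω_r = 0 − (15/49)(1−0) = -15/49
  ⇒ ω_r¹/ω_s¹ = -15/49
Stage 2: N_ring = 28 + 2·11 = 50
Stage 2: 28(ω_s−ω_c) = −50(ω_r−ω_c),  ω_s=0, ω_r=1
Stage 2: 28(0−ω_c) = −50(1−ω_c)  ⇒  78ω_c = 50  ⇒  ω_c = 25/39
  ⇒ ω_c²/ω_r² = 25/39
Coupling ω_r² = ω_r¹ ⇒ overall = -15/49 × 25/39 = -125/637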